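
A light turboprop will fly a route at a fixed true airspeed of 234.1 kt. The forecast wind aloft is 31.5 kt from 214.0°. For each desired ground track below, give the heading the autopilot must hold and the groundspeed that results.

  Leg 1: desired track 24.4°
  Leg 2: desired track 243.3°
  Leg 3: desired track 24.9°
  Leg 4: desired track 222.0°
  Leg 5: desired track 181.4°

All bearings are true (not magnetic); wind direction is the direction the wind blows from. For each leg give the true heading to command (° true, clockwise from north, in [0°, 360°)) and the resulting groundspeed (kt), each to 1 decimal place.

Leg 1: heading=23.1°, groundspeed=265.1 kt
Leg 2: heading=239.5°, groundspeed=206.1 kt
Leg 3: heading=23.7°, groundspeed=265.2 kt
Leg 4: heading=220.9°, groundspeed=202.9 kt
Leg 5: heading=185.6°, groundspeed=206.9 kt

Leg 1: desired track 24.4°; wind correction -1.3° → command heading 23.1°, groundspeed 265.1 kt
Leg 2: desired track 243.3°; wind correction -3.8° → command heading 239.5°, groundspeed 206.1 kt
Leg 3: desired track 24.9°; wind correction -1.2° → command heading 23.7°, groundspeed 265.2 kt
Leg 4: desired track 222.0°; wind correction -1.1° → command heading 220.9°, groundspeed 202.9 kt
Leg 5: desired track 181.4°; wind correction +4.2° → command heading 185.6°, groundspeed 206.9 kt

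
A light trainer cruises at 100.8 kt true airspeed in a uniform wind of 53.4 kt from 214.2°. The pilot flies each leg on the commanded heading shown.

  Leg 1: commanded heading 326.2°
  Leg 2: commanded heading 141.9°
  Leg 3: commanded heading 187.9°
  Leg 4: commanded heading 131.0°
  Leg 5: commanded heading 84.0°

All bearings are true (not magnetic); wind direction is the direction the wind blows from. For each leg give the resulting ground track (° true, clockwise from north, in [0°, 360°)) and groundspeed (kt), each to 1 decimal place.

Leg 1: heading 326.2°; drift +22.3° → track 348.5°, groundspeed 130.6 kt
Leg 2: heading 141.9°; drift -31.0° → track 110.9°, groundspeed 98.7 kt
Leg 3: heading 187.9°; drift -24.1° → track 163.8°, groundspeed 58.0 kt
Leg 4: heading 131.0°; drift -29.3° → track 101.7°, groundspeed 108.3 kt
Leg 5: heading 84.0°; drift -16.8° → track 67.2°, groundspeed 141.3 kt

Leg 1: track=348.5°, groundspeed=130.6 kt
Leg 2: track=110.9°, groundspeed=98.7 kt
Leg 3: track=163.8°, groundspeed=58.0 kt
Leg 4: track=101.7°, groundspeed=108.3 kt
Leg 5: track=67.2°, groundspeed=141.3 kt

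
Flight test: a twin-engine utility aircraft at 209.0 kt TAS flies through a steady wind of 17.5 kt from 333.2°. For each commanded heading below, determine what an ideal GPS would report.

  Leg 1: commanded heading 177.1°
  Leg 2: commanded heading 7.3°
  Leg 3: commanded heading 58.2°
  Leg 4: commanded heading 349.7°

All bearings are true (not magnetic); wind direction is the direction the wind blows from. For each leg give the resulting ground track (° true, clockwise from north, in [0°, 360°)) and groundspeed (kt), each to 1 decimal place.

Leg 1: track=175.3°, groundspeed=225.1 kt
Leg 2: track=10.2°, groundspeed=194.8 kt
Leg 3: track=63.0°, groundspeed=208.2 kt
Leg 4: track=351.2°, groundspeed=192.3 kt

Leg 1: heading 177.1°; drift -1.8° → track 175.3°, groundspeed 225.1 kt
Leg 2: heading 7.3°; drift +2.9° → track 10.2°, groundspeed 194.8 kt
Leg 3: heading 58.2°; drift +4.8° → track 63.0°, groundspeed 208.2 kt
Leg 4: heading 349.7°; drift +1.5° → track 351.2°, groundspeed 192.3 kt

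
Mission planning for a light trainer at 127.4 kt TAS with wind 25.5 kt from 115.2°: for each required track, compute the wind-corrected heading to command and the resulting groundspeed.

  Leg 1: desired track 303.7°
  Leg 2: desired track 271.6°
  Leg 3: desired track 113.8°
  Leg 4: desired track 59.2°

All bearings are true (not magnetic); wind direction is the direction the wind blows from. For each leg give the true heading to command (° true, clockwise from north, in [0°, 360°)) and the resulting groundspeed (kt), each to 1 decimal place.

Leg 1: desired track 303.7°; wind correction +1.7° → command heading 305.4°, groundspeed 152.6 kt
Leg 2: desired track 271.6°; wind correction -4.6° → command heading 267.0°, groundspeed 150.4 kt
Leg 3: desired track 113.8°; wind correction +0.3° → command heading 114.1°, groundspeed 101.9 kt
Leg 4: desired track 59.2°; wind correction +9.6° → command heading 68.8°, groundspeed 111.4 kt

Leg 1: heading=305.4°, groundspeed=152.6 kt
Leg 2: heading=267.0°, groundspeed=150.4 kt
Leg 3: heading=114.1°, groundspeed=101.9 kt
Leg 4: heading=68.8°, groundspeed=111.4 kt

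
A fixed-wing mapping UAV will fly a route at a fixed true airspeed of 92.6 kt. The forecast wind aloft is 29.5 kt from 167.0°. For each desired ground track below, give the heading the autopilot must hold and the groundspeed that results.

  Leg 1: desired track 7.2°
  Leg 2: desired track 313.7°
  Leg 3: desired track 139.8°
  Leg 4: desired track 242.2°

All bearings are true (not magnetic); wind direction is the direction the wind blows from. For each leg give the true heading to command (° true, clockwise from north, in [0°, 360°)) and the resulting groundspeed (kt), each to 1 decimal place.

Leg 1: heading=13.5°, groundspeed=119.7 kt
Leg 2: heading=303.6°, groundspeed=115.8 kt
Leg 3: heading=148.2°, groundspeed=65.4 kt
Leg 4: heading=224.3°, groundspeed=80.6 kt

Leg 1: desired track 7.2°; wind correction +6.3° → command heading 13.5°, groundspeed 119.7 kt
Leg 2: desired track 313.7°; wind correction -10.1° → command heading 303.6°, groundspeed 115.8 kt
Leg 3: desired track 139.8°; wind correction +8.4° → command heading 148.2°, groundspeed 65.4 kt
Leg 4: desired track 242.2°; wind correction -17.9° → command heading 224.3°, groundspeed 80.6 kt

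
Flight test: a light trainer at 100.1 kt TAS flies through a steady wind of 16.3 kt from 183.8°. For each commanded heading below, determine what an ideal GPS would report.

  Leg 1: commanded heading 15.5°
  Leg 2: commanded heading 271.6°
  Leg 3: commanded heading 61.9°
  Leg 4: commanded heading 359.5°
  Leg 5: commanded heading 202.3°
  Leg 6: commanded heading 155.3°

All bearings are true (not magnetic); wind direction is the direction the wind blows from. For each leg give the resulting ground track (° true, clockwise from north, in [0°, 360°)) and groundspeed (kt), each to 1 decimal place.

Leg 1: track=13.9°, groundspeed=116.1 kt
Leg 2: track=280.9°, groundspeed=100.8 kt
Leg 3: track=54.6°, groundspeed=109.6 kt
Leg 4: track=0.1°, groundspeed=116.4 kt
Leg 5: track=205.8°, groundspeed=84.8 kt
Leg 6: track=150.1°, groundspeed=86.1 kt

Leg 1: heading 15.5°; drift -1.6° → track 13.9°, groundspeed 116.1 kt
Leg 2: heading 271.6°; drift +9.3° → track 280.9°, groundspeed 100.8 kt
Leg 3: heading 61.9°; drift -7.3° → track 54.6°, groundspeed 109.6 kt
Leg 4: heading 359.5°; drift +0.6° → track 0.1°, groundspeed 116.4 kt
Leg 5: heading 202.3°; drift +3.5° → track 205.8°, groundspeed 84.8 kt
Leg 6: heading 155.3°; drift -5.2° → track 150.1°, groundspeed 86.1 kt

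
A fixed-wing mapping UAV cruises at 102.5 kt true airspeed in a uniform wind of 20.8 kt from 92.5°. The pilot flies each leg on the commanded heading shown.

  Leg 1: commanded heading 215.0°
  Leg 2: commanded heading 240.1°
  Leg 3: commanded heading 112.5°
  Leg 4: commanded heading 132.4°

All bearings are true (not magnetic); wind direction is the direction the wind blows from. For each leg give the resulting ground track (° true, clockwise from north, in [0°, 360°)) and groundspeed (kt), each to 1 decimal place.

Leg 1: heading 215.0°; drift +8.8° → track 223.8°, groundspeed 115.0 kt
Leg 2: heading 240.1°; drift +5.3° → track 245.4°, groundspeed 120.6 kt
Leg 3: heading 112.5°; drift +4.9° → track 117.4°, groundspeed 83.3 kt
Leg 4: heading 132.4°; drift +8.8° → track 141.2°, groundspeed 87.6 kt

Leg 1: track=223.8°, groundspeed=115.0 kt
Leg 2: track=245.4°, groundspeed=120.6 kt
Leg 3: track=117.4°, groundspeed=83.3 kt
Leg 4: track=141.2°, groundspeed=87.6 kt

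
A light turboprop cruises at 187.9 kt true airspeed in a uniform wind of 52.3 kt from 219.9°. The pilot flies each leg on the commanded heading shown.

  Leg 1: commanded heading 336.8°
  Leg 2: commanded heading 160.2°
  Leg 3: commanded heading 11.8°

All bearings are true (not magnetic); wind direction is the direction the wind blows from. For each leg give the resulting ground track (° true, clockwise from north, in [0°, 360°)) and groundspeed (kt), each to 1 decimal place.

Leg 1: heading 336.8°; drift +12.4° → track 349.2°, groundspeed 216.6 kt
Leg 2: heading 160.2°; drift -15.6° → track 144.6°, groundspeed 167.7 kt
Leg 3: heading 11.8°; drift +6.0° → track 17.8°, groundspeed 235.3 kt

Leg 1: track=349.2°, groundspeed=216.6 kt
Leg 2: track=144.6°, groundspeed=167.7 kt
Leg 3: track=17.8°, groundspeed=235.3 kt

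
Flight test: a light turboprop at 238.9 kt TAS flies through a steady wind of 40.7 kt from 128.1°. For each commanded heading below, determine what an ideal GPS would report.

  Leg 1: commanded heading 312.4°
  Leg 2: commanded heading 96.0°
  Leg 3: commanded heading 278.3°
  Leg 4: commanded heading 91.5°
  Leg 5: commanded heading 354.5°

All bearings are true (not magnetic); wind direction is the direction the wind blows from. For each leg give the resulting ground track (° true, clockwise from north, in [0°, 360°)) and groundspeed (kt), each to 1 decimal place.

Leg 1: track=311.8°, groundspeed=279.5 kt
Leg 2: track=90.0°, groundspeed=205.6 kt
Leg 3: track=282.5°, groundspeed=275.0 kt
Leg 4: track=84.8°, groundspeed=207.6 kt
Leg 5: track=348.2°, groundspeed=268.6 kt

Leg 1: heading 312.4°; drift -0.6° → track 311.8°, groundspeed 279.5 kt
Leg 2: heading 96.0°; drift -6.0° → track 90.0°, groundspeed 205.6 kt
Leg 3: heading 278.3°; drift +4.2° → track 282.5°, groundspeed 275.0 kt
Leg 4: heading 91.5°; drift -6.7° → track 84.8°, groundspeed 207.6 kt
Leg 5: heading 354.5°; drift -6.3° → track 348.2°, groundspeed 268.6 kt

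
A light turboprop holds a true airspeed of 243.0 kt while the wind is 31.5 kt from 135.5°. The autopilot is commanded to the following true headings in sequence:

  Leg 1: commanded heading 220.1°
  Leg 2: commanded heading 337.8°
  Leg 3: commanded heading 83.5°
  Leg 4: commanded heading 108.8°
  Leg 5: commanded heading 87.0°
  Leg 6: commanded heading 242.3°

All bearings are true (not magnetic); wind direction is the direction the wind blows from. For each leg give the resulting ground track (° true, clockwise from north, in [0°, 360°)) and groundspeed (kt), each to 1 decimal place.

Leg 1: track=227.5°, groundspeed=242.1 kt
Leg 2: track=335.3°, groundspeed=272.4 kt
Leg 3: track=77.2°, groundspeed=225.0 kt
Leg 4: track=105.0°, groundspeed=215.3 kt
Leg 5: track=80.9°, groundspeed=223.4 kt
Leg 6: track=249.1°, groundspeed=253.9 kt

Leg 1: heading 220.1°; drift +7.4° → track 227.5°, groundspeed 242.1 kt
Leg 2: heading 337.8°; drift -2.5° → track 335.3°, groundspeed 272.4 kt
Leg 3: heading 83.5°; drift -6.3° → track 77.2°, groundspeed 225.0 kt
Leg 4: heading 108.8°; drift -3.8° → track 105.0°, groundspeed 215.3 kt
Leg 5: heading 87.0°; drift -6.1° → track 80.9°, groundspeed 223.4 kt
Leg 6: heading 242.3°; drift +6.8° → track 249.1°, groundspeed 253.9 kt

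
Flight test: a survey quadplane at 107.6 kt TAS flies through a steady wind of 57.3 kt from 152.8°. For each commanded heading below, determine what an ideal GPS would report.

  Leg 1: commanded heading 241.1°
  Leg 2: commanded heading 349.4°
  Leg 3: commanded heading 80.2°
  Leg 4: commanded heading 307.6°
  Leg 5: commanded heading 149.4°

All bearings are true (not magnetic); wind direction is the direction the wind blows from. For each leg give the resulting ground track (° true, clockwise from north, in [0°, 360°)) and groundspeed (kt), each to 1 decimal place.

Leg 1: heading 241.1°; drift +28.4° → track 269.5°, groundspeed 120.4 kt
Leg 2: heading 349.4°; drift -5.8° → track 343.6°, groundspeed 163.3 kt
Leg 3: heading 80.2°; drift -31.1° → track 49.1°, groundspeed 105.7 kt
Leg 4: heading 307.6°; drift +8.7° → track 316.3°, groundspeed 161.3 kt
Leg 5: heading 149.4°; drift -3.9° → track 145.5°, groundspeed 50.5 kt

Leg 1: track=269.5°, groundspeed=120.4 kt
Leg 2: track=343.6°, groundspeed=163.3 kt
Leg 3: track=49.1°, groundspeed=105.7 kt
Leg 4: track=316.3°, groundspeed=161.3 kt
Leg 5: track=145.5°, groundspeed=50.5 kt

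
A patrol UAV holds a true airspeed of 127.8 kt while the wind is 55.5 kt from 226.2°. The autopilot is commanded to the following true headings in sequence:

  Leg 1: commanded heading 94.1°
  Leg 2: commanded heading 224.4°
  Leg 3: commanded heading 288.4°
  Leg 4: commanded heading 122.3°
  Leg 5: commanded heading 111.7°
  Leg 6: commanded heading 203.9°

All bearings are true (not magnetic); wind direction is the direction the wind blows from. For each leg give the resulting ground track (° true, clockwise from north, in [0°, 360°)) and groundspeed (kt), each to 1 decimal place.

Leg 1: heading 94.1°; drift -14.0° → track 80.1°, groundspeed 170.1 kt
Leg 2: heading 224.4°; drift -1.4° → track 223.0°, groundspeed 72.3 kt
Leg 3: heading 288.4°; drift +25.7° → track 314.1°, groundspeed 113.1 kt
Leg 4: heading 122.3°; drift -20.9° → track 101.4°, groundspeed 151.1 kt
Leg 5: heading 111.7°; drift -18.5° → track 93.2°, groundspeed 159.0 kt
Leg 6: heading 203.9°; drift -15.4° → track 188.5°, groundspeed 79.3 kt

Leg 1: track=80.1°, groundspeed=170.1 kt
Leg 2: track=223.0°, groundspeed=72.3 kt
Leg 3: track=314.1°, groundspeed=113.1 kt
Leg 4: track=101.4°, groundspeed=151.1 kt
Leg 5: track=93.2°, groundspeed=159.0 kt
Leg 6: track=188.5°, groundspeed=79.3 kt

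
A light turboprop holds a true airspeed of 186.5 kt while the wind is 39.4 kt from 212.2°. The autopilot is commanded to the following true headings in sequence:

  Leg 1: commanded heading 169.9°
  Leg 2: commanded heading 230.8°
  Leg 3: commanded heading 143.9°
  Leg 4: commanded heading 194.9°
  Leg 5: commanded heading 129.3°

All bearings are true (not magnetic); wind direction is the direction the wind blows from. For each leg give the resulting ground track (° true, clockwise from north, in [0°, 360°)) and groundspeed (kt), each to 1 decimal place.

Leg 1: track=160.3°, groundspeed=159.6 kt
Leg 2: track=235.6°, groundspeed=149.7 kt
Leg 3: track=131.9°, groundspeed=175.8 kt
Leg 4: track=190.4°, groundspeed=149.3 kt
Leg 5: track=117.2°, groundspeed=185.8 kt

Leg 1: heading 169.9°; drift -9.6° → track 160.3°, groundspeed 159.6 kt
Leg 2: heading 230.8°; drift +4.8° → track 235.6°, groundspeed 149.7 kt
Leg 3: heading 143.9°; drift -12.0° → track 131.9°, groundspeed 175.8 kt
Leg 4: heading 194.9°; drift -4.5° → track 190.4°, groundspeed 149.3 kt
Leg 5: heading 129.3°; drift -12.1° → track 117.2°, groundspeed 185.8 kt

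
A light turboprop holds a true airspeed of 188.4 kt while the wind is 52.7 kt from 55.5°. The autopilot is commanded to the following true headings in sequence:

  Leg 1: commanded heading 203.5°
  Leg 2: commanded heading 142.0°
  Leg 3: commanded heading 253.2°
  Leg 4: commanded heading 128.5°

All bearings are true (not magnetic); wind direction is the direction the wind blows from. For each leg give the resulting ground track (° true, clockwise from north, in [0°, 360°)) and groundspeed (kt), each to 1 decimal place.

Leg 1: track=210.3°, groundspeed=234.8 kt
Leg 2: track=157.9°, groundspeed=192.5 kt
Leg 3: track=249.4°, groundspeed=239.1 kt
Leg 4: track=144.7°, groundspeed=180.2 kt

Leg 1: heading 203.5°; drift +6.8° → track 210.3°, groundspeed 234.8 kt
Leg 2: heading 142.0°; drift +15.9° → track 157.9°, groundspeed 192.5 kt
Leg 3: heading 253.2°; drift -3.8° → track 249.4°, groundspeed 239.1 kt
Leg 4: heading 128.5°; drift +16.2° → track 144.7°, groundspeed 180.2 kt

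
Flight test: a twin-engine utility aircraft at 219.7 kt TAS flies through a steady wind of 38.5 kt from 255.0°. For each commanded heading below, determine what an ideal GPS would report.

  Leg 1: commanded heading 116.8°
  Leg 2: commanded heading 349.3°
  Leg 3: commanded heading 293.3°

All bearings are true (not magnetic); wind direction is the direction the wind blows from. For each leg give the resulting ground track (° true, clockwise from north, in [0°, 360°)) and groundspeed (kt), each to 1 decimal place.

Leg 1: heading 116.8°; drift -5.9° → track 110.9°, groundspeed 249.7 kt
Leg 2: heading 349.3°; drift +9.8° → track 359.1°, groundspeed 225.9 kt
Leg 3: heading 293.3°; drift +7.2° → track 300.5°, groundspeed 191.0 kt

Leg 1: track=110.9°, groundspeed=249.7 kt
Leg 2: track=359.1°, groundspeed=225.9 kt
Leg 3: track=300.5°, groundspeed=191.0 kt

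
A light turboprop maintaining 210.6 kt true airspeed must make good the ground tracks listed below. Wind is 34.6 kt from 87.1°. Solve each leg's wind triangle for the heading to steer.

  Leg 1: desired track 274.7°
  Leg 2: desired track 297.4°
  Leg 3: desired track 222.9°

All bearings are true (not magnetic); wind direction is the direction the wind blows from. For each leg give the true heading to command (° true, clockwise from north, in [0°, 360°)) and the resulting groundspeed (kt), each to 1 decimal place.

Leg 1: heading=275.9°, groundspeed=244.8 kt
Leg 2: heading=302.2°, groundspeed=239.7 kt
Leg 3: heading=216.3°, groundspeed=234.0 kt

Leg 1: desired track 274.7°; wind correction +1.2° → command heading 275.9°, groundspeed 244.8 kt
Leg 2: desired track 297.4°; wind correction +4.8° → command heading 302.2°, groundspeed 239.7 kt
Leg 3: desired track 222.9°; wind correction -6.6° → command heading 216.3°, groundspeed 234.0 kt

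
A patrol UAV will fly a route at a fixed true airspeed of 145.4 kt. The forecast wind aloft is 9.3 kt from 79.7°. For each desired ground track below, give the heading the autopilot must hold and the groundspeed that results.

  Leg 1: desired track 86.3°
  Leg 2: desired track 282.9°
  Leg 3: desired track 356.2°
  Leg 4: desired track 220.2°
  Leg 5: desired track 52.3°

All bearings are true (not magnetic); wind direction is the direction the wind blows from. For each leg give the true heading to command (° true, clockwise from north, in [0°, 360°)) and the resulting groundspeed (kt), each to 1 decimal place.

Leg 1: desired track 86.3°; wind correction -0.4° → command heading 85.9°, groundspeed 136.2 kt
Leg 2: desired track 282.9°; wind correction +1.4° → command heading 284.3°, groundspeed 153.9 kt
Leg 3: desired track 356.2°; wind correction +3.6° → command heading 359.8°, groundspeed 144.1 kt
Leg 4: desired track 220.2°; wind correction -2.3° → command heading 217.9°, groundspeed 152.5 kt
Leg 5: desired track 52.3°; wind correction +1.7° → command heading 54.0°, groundspeed 137.1 kt

Leg 1: heading=85.9°, groundspeed=136.2 kt
Leg 2: heading=284.3°, groundspeed=153.9 kt
Leg 3: heading=359.8°, groundspeed=144.1 kt
Leg 4: heading=217.9°, groundspeed=152.5 kt
Leg 5: heading=54.0°, groundspeed=137.1 kt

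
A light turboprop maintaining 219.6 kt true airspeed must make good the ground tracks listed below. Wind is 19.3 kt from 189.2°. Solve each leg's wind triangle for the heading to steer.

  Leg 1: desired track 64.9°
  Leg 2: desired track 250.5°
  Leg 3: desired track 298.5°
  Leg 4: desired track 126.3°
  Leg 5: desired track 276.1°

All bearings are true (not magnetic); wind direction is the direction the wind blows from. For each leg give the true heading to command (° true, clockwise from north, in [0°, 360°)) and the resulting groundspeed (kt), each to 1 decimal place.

Leg 1: heading=69.1°, groundspeed=229.9 kt
Leg 2: heading=246.1°, groundspeed=209.7 kt
Leg 3: heading=293.7°, groundspeed=225.2 kt
Leg 4: heading=130.8°, groundspeed=210.1 kt
Leg 5: heading=271.1°, groundspeed=217.7 kt

Leg 1: desired track 64.9°; wind correction +4.2° → command heading 69.1°, groundspeed 229.9 kt
Leg 2: desired track 250.5°; wind correction -4.4° → command heading 246.1°, groundspeed 209.7 kt
Leg 3: desired track 298.5°; wind correction -4.8° → command heading 293.7°, groundspeed 225.2 kt
Leg 4: desired track 126.3°; wind correction +4.5° → command heading 130.8°, groundspeed 210.1 kt
Leg 5: desired track 276.1°; wind correction -5.0° → command heading 271.1°, groundspeed 217.7 kt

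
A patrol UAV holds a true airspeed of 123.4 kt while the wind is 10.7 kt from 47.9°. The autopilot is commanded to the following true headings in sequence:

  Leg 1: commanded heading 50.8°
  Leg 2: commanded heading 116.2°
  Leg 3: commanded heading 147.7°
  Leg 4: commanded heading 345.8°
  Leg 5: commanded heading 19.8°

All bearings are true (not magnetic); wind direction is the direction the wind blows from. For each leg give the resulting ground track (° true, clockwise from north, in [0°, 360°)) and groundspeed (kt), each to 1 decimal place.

Leg 1: track=51.1°, groundspeed=112.7 kt
Leg 2: track=121.0°, groundspeed=119.9 kt
Leg 3: track=152.5°, groundspeed=125.7 kt
Leg 4: track=341.2°, groundspeed=118.8 kt
Leg 5: track=17.3°, groundspeed=114.1 kt

Leg 1: heading 50.8°; drift +0.3° → track 51.1°, groundspeed 112.7 kt
Leg 2: heading 116.2°; drift +4.8° → track 121.0°, groundspeed 119.9 kt
Leg 3: heading 147.7°; drift +4.8° → track 152.5°, groundspeed 125.7 kt
Leg 4: heading 345.8°; drift -4.6° → track 341.2°, groundspeed 118.8 kt
Leg 5: heading 19.8°; drift -2.5° → track 17.3°, groundspeed 114.1 kt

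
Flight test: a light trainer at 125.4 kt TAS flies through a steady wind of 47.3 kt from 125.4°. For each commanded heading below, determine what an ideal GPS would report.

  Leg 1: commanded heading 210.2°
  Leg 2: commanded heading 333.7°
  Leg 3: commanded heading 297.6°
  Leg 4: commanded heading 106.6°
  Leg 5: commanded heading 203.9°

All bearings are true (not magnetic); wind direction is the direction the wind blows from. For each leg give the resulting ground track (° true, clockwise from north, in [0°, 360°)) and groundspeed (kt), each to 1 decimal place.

Leg 1: track=231.5°, groundspeed=130.0 kt
Leg 2: track=326.1°, groundspeed=168.5 kt
Leg 3: track=299.7°, groundspeed=172.4 kt
Leg 4: track=95.9°, groundspeed=82.1 kt
Leg 5: track=225.7°, groundspeed=124.9 kt

Leg 1: heading 210.2°; drift +21.3° → track 231.5°, groundspeed 130.0 kt
Leg 2: heading 333.7°; drift -7.6° → track 326.1°, groundspeed 168.5 kt
Leg 3: heading 297.6°; drift +2.1° → track 299.7°, groundspeed 172.4 kt
Leg 4: heading 106.6°; drift -10.7° → track 95.9°, groundspeed 82.1 kt
Leg 5: heading 203.9°; drift +21.8° → track 225.7°, groundspeed 124.9 kt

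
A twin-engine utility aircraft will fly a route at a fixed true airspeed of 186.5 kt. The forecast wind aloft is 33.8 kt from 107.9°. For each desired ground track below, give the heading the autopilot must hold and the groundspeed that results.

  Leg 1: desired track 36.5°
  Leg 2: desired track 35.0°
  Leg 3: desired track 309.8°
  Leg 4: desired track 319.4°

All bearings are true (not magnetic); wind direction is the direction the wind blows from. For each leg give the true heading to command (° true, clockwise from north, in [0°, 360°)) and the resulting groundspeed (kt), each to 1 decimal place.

Leg 1: heading=46.4°, groundspeed=172.9 kt
Leg 2: heading=45.0°, groundspeed=173.7 kt
Leg 3: heading=313.7°, groundspeed=217.4 kt
Leg 4: heading=324.8°, groundspeed=214.5 kt

Leg 1: desired track 36.5°; wind correction +9.9° → command heading 46.4°, groundspeed 172.9 kt
Leg 2: desired track 35.0°; wind correction +10.0° → command heading 45.0°, groundspeed 173.7 kt
Leg 3: desired track 309.8°; wind correction +3.9° → command heading 313.7°, groundspeed 217.4 kt
Leg 4: desired track 319.4°; wind correction +5.4° → command heading 324.8°, groundspeed 214.5 kt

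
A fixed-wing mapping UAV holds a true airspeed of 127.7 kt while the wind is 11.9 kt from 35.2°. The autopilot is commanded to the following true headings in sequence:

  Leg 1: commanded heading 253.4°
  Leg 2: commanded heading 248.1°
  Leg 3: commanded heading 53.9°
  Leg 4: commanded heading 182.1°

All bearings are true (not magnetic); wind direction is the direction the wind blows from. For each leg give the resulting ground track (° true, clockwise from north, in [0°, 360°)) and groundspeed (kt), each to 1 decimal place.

Leg 1: heading 253.4°; drift -3.1° → track 250.3°, groundspeed 137.2 kt
Leg 2: heading 248.1°; drift -2.7° → track 245.4°, groundspeed 137.8 kt
Leg 3: heading 53.9°; drift +1.9° → track 55.8°, groundspeed 116.5 kt
Leg 4: heading 182.1°; drift +2.7° → track 184.8°, groundspeed 137.8 kt

Leg 1: track=250.3°, groundspeed=137.2 kt
Leg 2: track=245.4°, groundspeed=137.8 kt
Leg 3: track=55.8°, groundspeed=116.5 kt
Leg 4: track=184.8°, groundspeed=137.8 kt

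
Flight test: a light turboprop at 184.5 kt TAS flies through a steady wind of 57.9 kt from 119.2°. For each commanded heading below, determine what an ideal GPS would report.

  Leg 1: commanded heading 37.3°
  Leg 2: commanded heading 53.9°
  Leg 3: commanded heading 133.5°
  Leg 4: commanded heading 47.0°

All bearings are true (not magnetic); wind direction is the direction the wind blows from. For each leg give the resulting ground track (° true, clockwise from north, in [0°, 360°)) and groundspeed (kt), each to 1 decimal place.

Leg 1: track=19.3°, groundspeed=185.4 kt
Leg 2: track=35.7°, groundspeed=168.7 kt
Leg 3: track=139.9°, groundspeed=129.2 kt
Leg 4: track=28.7°, groundspeed=175.7 kt

Leg 1: heading 37.3°; drift -18.0° → track 19.3°, groundspeed 185.4 kt
Leg 2: heading 53.9°; drift -18.2° → track 35.7°, groundspeed 168.7 kt
Leg 3: heading 133.5°; drift +6.4° → track 139.9°, groundspeed 129.2 kt
Leg 4: heading 47.0°; drift -18.3° → track 28.7°, groundspeed 175.7 kt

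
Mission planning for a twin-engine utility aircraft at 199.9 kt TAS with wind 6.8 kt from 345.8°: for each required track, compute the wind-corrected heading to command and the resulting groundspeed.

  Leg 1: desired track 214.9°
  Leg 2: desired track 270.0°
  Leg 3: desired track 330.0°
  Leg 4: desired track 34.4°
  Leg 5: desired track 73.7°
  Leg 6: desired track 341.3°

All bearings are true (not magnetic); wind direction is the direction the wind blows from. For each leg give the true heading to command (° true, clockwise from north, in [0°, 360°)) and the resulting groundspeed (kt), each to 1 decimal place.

Leg 1: heading=216.4°, groundspeed=204.3 kt
Leg 2: heading=271.9°, groundspeed=198.1 kt
Leg 3: heading=330.5°, groundspeed=193.3 kt
Leg 4: heading=32.9°, groundspeed=195.3 kt
Leg 5: heading=71.8°, groundspeed=199.5 kt
Leg 6: heading=341.5°, groundspeed=193.1 kt

Leg 1: desired track 214.9°; wind correction +1.5° → command heading 216.4°, groundspeed 204.3 kt
Leg 2: desired track 270.0°; wind correction +1.9° → command heading 271.9°, groundspeed 198.1 kt
Leg 3: desired track 330.0°; wind correction +0.5° → command heading 330.5°, groundspeed 193.3 kt
Leg 4: desired track 34.4°; wind correction -1.5° → command heading 32.9°, groundspeed 195.3 kt
Leg 5: desired track 73.7°; wind correction -1.9° → command heading 71.8°, groundspeed 199.5 kt
Leg 6: desired track 341.3°; wind correction +0.2° → command heading 341.5°, groundspeed 193.1 kt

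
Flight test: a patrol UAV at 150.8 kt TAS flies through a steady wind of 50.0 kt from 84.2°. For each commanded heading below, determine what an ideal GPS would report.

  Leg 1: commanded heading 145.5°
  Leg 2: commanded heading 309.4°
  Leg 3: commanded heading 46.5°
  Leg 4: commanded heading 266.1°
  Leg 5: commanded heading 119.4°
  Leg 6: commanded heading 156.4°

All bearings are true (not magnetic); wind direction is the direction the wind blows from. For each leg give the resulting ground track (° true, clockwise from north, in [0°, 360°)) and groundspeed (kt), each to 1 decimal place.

Leg 1: track=164.6°, groundspeed=134.2 kt
Leg 2: track=298.6°, groundspeed=189.4 kt
Leg 3: track=31.1°, groundspeed=115.4 kt
Leg 4: track=265.6°, groundspeed=200.8 kt
Leg 5: track=134.1°, groundspeed=113.7 kt
Leg 6: track=175.8°, groundspeed=143.6 kt

Leg 1: heading 145.5°; drift +19.1° → track 164.6°, groundspeed 134.2 kt
Leg 2: heading 309.4°; drift -10.8° → track 298.6°, groundspeed 189.4 kt
Leg 3: heading 46.5°; drift -15.4° → track 31.1°, groundspeed 115.4 kt
Leg 4: heading 266.1°; drift -0.5° → track 265.6°, groundspeed 200.8 kt
Leg 5: heading 119.4°; drift +14.7° → track 134.1°, groundspeed 113.7 kt
Leg 6: heading 156.4°; drift +19.4° → track 175.8°, groundspeed 143.6 kt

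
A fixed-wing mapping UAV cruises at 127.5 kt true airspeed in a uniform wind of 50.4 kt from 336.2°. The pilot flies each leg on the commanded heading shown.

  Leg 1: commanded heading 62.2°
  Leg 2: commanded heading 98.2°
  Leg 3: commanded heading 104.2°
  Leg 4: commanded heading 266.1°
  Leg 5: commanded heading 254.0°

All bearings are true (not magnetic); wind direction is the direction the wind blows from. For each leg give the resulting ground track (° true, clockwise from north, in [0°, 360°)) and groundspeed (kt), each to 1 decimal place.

Leg 1: heading 62.2°; drift +22.1° → track 84.3°, groundspeed 133.8 kt
Leg 2: heading 98.2°; drift +15.5° → track 113.7°, groundspeed 160.0 kt
Leg 3: heading 104.2°; drift +14.1° → track 118.3°, groundspeed 163.4 kt
Leg 4: heading 266.1°; drift -23.2° → track 242.9°, groundspeed 120.1 kt
Leg 5: heading 254.0°; drift -22.5° → track 231.5°, groundspeed 130.6 kt

Leg 1: track=84.3°, groundspeed=133.8 kt
Leg 2: track=113.7°, groundspeed=160.0 kt
Leg 3: track=118.3°, groundspeed=163.4 kt
Leg 4: track=242.9°, groundspeed=120.1 kt
Leg 5: track=231.5°, groundspeed=130.6 kt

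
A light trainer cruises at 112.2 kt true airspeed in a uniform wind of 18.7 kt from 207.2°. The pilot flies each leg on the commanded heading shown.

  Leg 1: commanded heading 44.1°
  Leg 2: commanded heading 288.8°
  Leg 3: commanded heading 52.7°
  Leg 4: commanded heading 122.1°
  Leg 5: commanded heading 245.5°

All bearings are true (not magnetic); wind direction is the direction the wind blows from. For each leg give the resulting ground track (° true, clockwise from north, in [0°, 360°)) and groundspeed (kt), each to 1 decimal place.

Leg 1: heading 44.1°; drift -2.4° → track 41.7°, groundspeed 130.2 kt
Leg 2: heading 288.8°; drift +9.6° → track 298.4°, groundspeed 111.0 kt
Leg 3: heading 52.7°; drift -3.6° → track 49.1°, groundspeed 129.3 kt
Leg 4: heading 122.1°; drift -9.6° → track 112.5°, groundspeed 112.2 kt
Leg 5: heading 245.5°; drift +6.8° → track 252.3°, groundspeed 98.2 kt

Leg 1: track=41.7°, groundspeed=130.2 kt
Leg 2: track=298.4°, groundspeed=111.0 kt
Leg 3: track=49.1°, groundspeed=129.3 kt
Leg 4: track=112.5°, groundspeed=112.2 kt
Leg 5: track=252.3°, groundspeed=98.2 kt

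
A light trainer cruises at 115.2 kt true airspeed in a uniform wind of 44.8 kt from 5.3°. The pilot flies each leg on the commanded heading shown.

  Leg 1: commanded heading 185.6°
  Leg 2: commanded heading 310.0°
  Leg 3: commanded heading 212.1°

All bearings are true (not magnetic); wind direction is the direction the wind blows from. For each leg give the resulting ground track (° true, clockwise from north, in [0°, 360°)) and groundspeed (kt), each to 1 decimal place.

Leg 1: heading 185.6°; drift -0.1° → track 185.5°, groundspeed 160.0 kt
Leg 2: heading 310.0°; drift -22.3° → track 287.7°, groundspeed 97.0 kt
Leg 3: heading 212.1°; drift -7.4° → track 204.7°, groundspeed 156.5 kt

Leg 1: track=185.5°, groundspeed=160.0 kt
Leg 2: track=287.7°, groundspeed=97.0 kt
Leg 3: track=204.7°, groundspeed=156.5 kt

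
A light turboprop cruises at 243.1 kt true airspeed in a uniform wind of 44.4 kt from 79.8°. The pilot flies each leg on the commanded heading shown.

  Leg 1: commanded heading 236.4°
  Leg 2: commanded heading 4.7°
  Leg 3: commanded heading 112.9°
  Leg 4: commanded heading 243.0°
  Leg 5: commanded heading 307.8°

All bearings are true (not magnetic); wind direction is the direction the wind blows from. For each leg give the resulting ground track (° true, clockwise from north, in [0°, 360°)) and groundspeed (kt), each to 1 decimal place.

Leg 1: heading 236.4°; drift +3.6° → track 240.0°, groundspeed 284.4 kt
Leg 2: heading 4.7°; drift -10.5° → track 354.2°, groundspeed 235.6 kt
Leg 3: heading 112.9°; drift +6.7° → track 119.6°, groundspeed 207.3 kt
Leg 4: heading 243.0°; drift +2.6° → track 245.6°, groundspeed 285.9 kt
Leg 5: heading 307.8°; drift -6.9° → track 300.9°, groundspeed 274.8 kt

Leg 1: track=240.0°, groundspeed=284.4 kt
Leg 2: track=354.2°, groundspeed=235.6 kt
Leg 3: track=119.6°, groundspeed=207.3 kt
Leg 4: track=245.6°, groundspeed=285.9 kt
Leg 5: track=300.9°, groundspeed=274.8 kt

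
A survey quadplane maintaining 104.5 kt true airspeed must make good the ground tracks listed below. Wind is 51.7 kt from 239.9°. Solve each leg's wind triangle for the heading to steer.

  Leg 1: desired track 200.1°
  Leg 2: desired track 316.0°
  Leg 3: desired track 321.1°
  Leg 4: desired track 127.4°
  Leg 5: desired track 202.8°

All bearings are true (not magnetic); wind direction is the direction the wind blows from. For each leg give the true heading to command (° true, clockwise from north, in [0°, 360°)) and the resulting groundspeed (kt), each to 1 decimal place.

Leg 1: heading=218.6°, groundspeed=59.4 kt
Leg 2: heading=287.3°, groundspeed=79.2 kt
Leg 3: heading=291.8°, groundspeed=83.2 kt
Leg 4: heading=154.6°, groundspeed=112.7 kt
Leg 5: heading=220.2°, groundspeed=58.5 kt

Leg 1: desired track 200.1°; wind correction +18.5° → command heading 218.6°, groundspeed 59.4 kt
Leg 2: desired track 316.0°; wind correction -28.7° → command heading 287.3°, groundspeed 79.2 kt
Leg 3: desired track 321.1°; wind correction -29.3° → command heading 291.8°, groundspeed 83.2 kt
Leg 4: desired track 127.4°; wind correction +27.2° → command heading 154.6°, groundspeed 112.7 kt
Leg 5: desired track 202.8°; wind correction +17.4° → command heading 220.2°, groundspeed 58.5 kt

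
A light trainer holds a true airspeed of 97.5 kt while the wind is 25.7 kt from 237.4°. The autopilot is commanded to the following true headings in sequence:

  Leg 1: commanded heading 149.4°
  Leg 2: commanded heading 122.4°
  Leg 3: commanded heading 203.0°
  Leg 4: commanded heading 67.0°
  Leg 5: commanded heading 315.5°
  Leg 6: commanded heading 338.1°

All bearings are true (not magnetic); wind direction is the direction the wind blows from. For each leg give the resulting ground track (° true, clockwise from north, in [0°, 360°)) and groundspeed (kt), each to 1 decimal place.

Leg 1: heading 149.4°; drift -14.9° → track 134.5°, groundspeed 100.0 kt
Leg 2: heading 122.4°; drift -12.1° → track 110.3°, groundspeed 110.8 kt
Leg 3: heading 203.0°; drift -10.8° → track 192.2°, groundspeed 77.7 kt
Leg 4: heading 67.0°; drift -2.0° → track 65.0°, groundspeed 122.9 kt
Leg 5: heading 315.5°; drift +15.3° → track 330.8°, groundspeed 95.6 kt
Leg 6: heading 338.1°; drift +13.9° → track 352.0°, groundspeed 105.3 kt

Leg 1: track=134.5°, groundspeed=100.0 kt
Leg 2: track=110.3°, groundspeed=110.8 kt
Leg 3: track=192.2°, groundspeed=77.7 kt
Leg 4: track=65.0°, groundspeed=122.9 kt
Leg 5: track=330.8°, groundspeed=95.6 kt
Leg 6: track=352.0°, groundspeed=105.3 kt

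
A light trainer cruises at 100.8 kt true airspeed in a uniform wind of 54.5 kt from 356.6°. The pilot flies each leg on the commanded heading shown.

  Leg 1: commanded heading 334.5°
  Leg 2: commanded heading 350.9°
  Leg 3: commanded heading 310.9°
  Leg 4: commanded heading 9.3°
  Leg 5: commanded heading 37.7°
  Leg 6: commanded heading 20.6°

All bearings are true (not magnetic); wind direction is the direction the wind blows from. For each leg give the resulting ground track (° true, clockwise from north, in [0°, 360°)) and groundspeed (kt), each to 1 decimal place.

Leg 1: track=312.3°, groundspeed=54.3 kt
Leg 2: track=344.3°, groundspeed=46.9 kt
Leg 3: track=279.0°, groundspeed=73.9 kt
Leg 4: track=23.4°, groundspeed=49.1 kt
Leg 5: track=68.7°, groundspeed=69.7 kt
Leg 6: track=44.1°, groundspeed=55.6 kt

Leg 1: heading 334.5°; drift -22.2° → track 312.3°, groundspeed 54.3 kt
Leg 2: heading 350.9°; drift -6.6° → track 344.3°, groundspeed 46.9 kt
Leg 3: heading 310.9°; drift -31.9° → track 279.0°, groundspeed 73.9 kt
Leg 4: heading 9.3°; drift +14.1° → track 23.4°, groundspeed 49.1 kt
Leg 5: heading 37.7°; drift +31.0° → track 68.7°, groundspeed 69.7 kt
Leg 6: heading 20.6°; drift +23.5° → track 44.1°, groundspeed 55.6 kt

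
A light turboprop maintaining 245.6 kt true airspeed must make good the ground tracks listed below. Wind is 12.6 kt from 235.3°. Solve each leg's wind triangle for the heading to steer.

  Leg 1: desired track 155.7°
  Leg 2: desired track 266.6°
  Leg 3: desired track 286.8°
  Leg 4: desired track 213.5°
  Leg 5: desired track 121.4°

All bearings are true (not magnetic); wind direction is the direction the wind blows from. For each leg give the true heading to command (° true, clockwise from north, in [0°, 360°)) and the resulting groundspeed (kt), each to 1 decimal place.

Leg 1: heading=158.6°, groundspeed=243.0 kt
Leg 2: heading=265.1°, groundspeed=234.7 kt
Leg 3: heading=284.5°, groundspeed=237.6 kt
Leg 4: heading=214.6°, groundspeed=233.9 kt
Leg 5: heading=124.1°, groundspeed=250.4 kt

Leg 1: desired track 155.7°; wind correction +2.9° → command heading 158.6°, groundspeed 243.0 kt
Leg 2: desired track 266.6°; wind correction -1.5° → command heading 265.1°, groundspeed 234.7 kt
Leg 3: desired track 286.8°; wind correction -2.3° → command heading 284.5°, groundspeed 237.6 kt
Leg 4: desired track 213.5°; wind correction +1.1° → command heading 214.6°, groundspeed 233.9 kt
Leg 5: desired track 121.4°; wind correction +2.7° → command heading 124.1°, groundspeed 250.4 kt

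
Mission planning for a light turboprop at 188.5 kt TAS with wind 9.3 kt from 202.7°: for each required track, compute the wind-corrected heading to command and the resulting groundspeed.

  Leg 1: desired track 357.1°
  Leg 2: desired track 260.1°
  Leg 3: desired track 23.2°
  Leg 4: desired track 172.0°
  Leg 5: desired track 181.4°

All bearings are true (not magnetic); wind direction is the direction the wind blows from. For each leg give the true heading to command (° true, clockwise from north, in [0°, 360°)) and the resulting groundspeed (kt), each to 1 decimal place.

Leg 1: heading=355.9°, groundspeed=196.8 kt
Leg 2: heading=257.7°, groundspeed=183.3 kt
Leg 3: heading=23.2°, groundspeed=197.8 kt
Leg 4: heading=173.4°, groundspeed=180.4 kt
Leg 5: heading=182.4°, groundspeed=179.8 kt

Leg 1: desired track 357.1°; wind correction -1.2° → command heading 355.9°, groundspeed 196.8 kt
Leg 2: desired track 260.1°; wind correction -2.4° → command heading 257.7°, groundspeed 183.3 kt
Leg 3: desired track 23.2°; wind correction +0.0° → command heading 23.2°, groundspeed 197.8 kt
Leg 4: desired track 172.0°; wind correction +1.4° → command heading 173.4°, groundspeed 180.4 kt
Leg 5: desired track 181.4°; wind correction +1.0° → command heading 182.4°, groundspeed 179.8 kt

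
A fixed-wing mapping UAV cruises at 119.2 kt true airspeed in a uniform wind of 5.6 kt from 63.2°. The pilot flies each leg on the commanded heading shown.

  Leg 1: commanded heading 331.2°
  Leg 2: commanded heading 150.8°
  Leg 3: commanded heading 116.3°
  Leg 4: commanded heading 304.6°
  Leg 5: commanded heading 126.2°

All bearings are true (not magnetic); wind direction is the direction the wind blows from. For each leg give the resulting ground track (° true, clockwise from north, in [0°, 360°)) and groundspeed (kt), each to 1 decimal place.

Leg 1: heading 331.2°; drift -2.7° → track 328.5°, groundspeed 119.5 kt
Leg 2: heading 150.8°; drift +2.7° → track 153.5°, groundspeed 119.1 kt
Leg 3: heading 116.3°; drift +2.2° → track 118.5°, groundspeed 115.9 kt
Leg 4: heading 304.6°; drift -2.3° → track 302.3°, groundspeed 122.0 kt
Leg 5: heading 126.2°; drift +2.4° → track 128.6°, groundspeed 116.8 kt

Leg 1: track=328.5°, groundspeed=119.5 kt
Leg 2: track=153.5°, groundspeed=119.1 kt
Leg 3: track=118.5°, groundspeed=115.9 kt
Leg 4: track=302.3°, groundspeed=122.0 kt
Leg 5: track=128.6°, groundspeed=116.8 kt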